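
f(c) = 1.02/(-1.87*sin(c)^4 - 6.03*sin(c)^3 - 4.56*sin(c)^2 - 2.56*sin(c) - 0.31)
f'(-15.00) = -3.06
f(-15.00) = 1.36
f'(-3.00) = -2988.63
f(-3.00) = -43.70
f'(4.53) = -0.23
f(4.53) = 0.57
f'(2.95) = -4.94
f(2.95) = -1.01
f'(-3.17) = -19.34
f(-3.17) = -2.64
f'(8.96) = -1.12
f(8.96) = -0.34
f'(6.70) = 1.40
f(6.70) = -0.40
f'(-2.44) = -3.13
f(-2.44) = 1.38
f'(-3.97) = -0.26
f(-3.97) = -0.13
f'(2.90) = -3.60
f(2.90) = -0.80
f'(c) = 1.02*(7.48*sin(c)^3*cos(c) + 18.09*sin(c)^2*cos(c) + 9.12*sin(c)*cos(c) + 2.56*cos(c))/(-1.87*sin(c)^4 - 6.03*sin(c)^3 - 4.56*sin(c)^2 - 2.56*sin(c) - 0.31)^2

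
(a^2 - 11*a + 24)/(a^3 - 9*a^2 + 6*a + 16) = (a - 3)/(a^2 - a - 2)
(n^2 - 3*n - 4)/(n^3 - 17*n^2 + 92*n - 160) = (n + 1)/(n^2 - 13*n + 40)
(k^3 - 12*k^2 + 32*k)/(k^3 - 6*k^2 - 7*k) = (-k^2 + 12*k - 32)/(-k^2 + 6*k + 7)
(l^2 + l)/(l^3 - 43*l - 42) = l/(l^2 - l - 42)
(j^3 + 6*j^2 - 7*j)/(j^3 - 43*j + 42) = j/(j - 6)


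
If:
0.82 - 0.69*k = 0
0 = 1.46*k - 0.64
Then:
No Solution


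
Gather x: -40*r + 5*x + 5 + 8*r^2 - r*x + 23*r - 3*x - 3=8*r^2 - 17*r + x*(2 - r) + 2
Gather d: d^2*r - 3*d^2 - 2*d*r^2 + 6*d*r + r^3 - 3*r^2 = d^2*(r - 3) + d*(-2*r^2 + 6*r) + r^3 - 3*r^2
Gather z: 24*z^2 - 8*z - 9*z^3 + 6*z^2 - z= -9*z^3 + 30*z^2 - 9*z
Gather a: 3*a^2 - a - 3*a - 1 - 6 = 3*a^2 - 4*a - 7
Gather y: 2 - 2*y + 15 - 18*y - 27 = -20*y - 10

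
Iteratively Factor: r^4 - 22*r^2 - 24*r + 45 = (r - 5)*(r^3 + 5*r^2 + 3*r - 9) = (r - 5)*(r + 3)*(r^2 + 2*r - 3) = (r - 5)*(r + 3)^2*(r - 1)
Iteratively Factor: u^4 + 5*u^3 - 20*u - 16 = (u - 2)*(u^3 + 7*u^2 + 14*u + 8) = (u - 2)*(u + 1)*(u^2 + 6*u + 8) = (u - 2)*(u + 1)*(u + 2)*(u + 4)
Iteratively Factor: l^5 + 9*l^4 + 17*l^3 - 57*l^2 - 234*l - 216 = (l + 3)*(l^4 + 6*l^3 - l^2 - 54*l - 72) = (l - 3)*(l + 3)*(l^3 + 9*l^2 + 26*l + 24) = (l - 3)*(l + 2)*(l + 3)*(l^2 + 7*l + 12) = (l - 3)*(l + 2)*(l + 3)*(l + 4)*(l + 3)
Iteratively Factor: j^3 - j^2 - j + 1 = (j - 1)*(j^2 - 1) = (j - 1)*(j + 1)*(j - 1)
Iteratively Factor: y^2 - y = (y)*(y - 1)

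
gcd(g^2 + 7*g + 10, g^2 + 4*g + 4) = g + 2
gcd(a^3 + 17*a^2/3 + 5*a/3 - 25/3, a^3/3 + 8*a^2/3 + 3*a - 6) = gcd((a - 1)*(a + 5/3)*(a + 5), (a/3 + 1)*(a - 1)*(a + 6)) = a - 1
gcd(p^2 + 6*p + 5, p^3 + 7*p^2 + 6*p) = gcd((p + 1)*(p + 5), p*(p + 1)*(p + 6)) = p + 1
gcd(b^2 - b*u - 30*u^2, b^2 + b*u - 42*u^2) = -b + 6*u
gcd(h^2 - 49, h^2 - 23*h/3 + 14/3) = h - 7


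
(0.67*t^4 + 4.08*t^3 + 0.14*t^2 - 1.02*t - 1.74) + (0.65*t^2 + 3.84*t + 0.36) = 0.67*t^4 + 4.08*t^3 + 0.79*t^2 + 2.82*t - 1.38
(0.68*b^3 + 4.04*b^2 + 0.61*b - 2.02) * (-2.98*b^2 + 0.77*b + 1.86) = -2.0264*b^5 - 11.5156*b^4 + 2.5578*b^3 + 14.0037*b^2 - 0.4208*b - 3.7572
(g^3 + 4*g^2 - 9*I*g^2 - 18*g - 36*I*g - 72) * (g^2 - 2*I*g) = g^5 + 4*g^4 - 11*I*g^4 - 36*g^3 - 44*I*g^3 - 144*g^2 + 36*I*g^2 + 144*I*g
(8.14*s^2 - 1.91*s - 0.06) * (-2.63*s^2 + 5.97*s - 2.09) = -21.4082*s^4 + 53.6191*s^3 - 28.2575*s^2 + 3.6337*s + 0.1254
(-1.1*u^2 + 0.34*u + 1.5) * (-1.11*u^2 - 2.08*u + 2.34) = 1.221*u^4 + 1.9106*u^3 - 4.9462*u^2 - 2.3244*u + 3.51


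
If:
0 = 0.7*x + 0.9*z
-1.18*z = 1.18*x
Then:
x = 0.00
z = 0.00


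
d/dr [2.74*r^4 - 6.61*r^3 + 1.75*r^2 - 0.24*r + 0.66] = 10.96*r^3 - 19.83*r^2 + 3.5*r - 0.24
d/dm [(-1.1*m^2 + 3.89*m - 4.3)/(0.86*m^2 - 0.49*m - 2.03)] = (-2.8064*m^2 + 11.862*m - 10.0037)/(0.7396*m^4 - 0.8428*m^3 - 3.2515*m^2 + 1.9894*m + 4.1209)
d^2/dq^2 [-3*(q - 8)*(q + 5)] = -6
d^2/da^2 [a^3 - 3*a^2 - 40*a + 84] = 6*a - 6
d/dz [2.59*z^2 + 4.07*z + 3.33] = 5.18*z + 4.07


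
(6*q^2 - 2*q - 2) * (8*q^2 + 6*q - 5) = 48*q^4 + 20*q^3 - 58*q^2 - 2*q + 10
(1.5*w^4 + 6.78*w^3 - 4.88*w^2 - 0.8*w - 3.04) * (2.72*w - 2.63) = 4.08*w^5 + 14.4966*w^4 - 31.105*w^3 + 10.6584*w^2 - 6.1648*w + 7.9952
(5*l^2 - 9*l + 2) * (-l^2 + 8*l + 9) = -5*l^4 + 49*l^3 - 29*l^2 - 65*l + 18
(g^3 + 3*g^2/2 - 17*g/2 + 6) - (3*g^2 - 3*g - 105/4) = g^3 - 3*g^2/2 - 11*g/2 + 129/4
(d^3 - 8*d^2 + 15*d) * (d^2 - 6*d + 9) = d^5 - 14*d^4 + 72*d^3 - 162*d^2 + 135*d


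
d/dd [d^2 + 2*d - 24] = 2*d + 2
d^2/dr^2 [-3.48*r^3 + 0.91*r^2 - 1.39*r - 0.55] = 1.82 - 20.88*r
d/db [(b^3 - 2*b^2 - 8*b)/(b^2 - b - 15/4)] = 4*(4*b^4 - 8*b^3 - 5*b^2 + 60*b + 120)/(16*b^4 - 32*b^3 - 104*b^2 + 120*b + 225)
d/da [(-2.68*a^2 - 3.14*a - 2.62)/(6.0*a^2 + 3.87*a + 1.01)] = (8.4684*a^2 + 26.0264*a + 6.968)/(36.0*a^4 + 46.44*a^3 + 27.0969*a^2 + 7.8174*a + 1.0201)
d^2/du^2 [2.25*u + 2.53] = 0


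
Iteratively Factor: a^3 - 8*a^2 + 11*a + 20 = (a + 1)*(a^2 - 9*a + 20) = (a - 5)*(a + 1)*(a - 4)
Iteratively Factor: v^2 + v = (v)*(v + 1)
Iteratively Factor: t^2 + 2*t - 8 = (t + 4)*(t - 2)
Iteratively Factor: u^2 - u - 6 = (u + 2)*(u - 3)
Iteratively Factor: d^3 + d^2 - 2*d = (d + 2)*(d^2 - d) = d*(d + 2)*(d - 1)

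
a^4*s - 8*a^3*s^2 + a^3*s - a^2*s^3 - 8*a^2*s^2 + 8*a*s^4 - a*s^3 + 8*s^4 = (a - 8*s)*(a - s)*(a + s)*(a*s + s)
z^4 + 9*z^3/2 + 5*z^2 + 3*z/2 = z*(z + 1/2)*(z + 1)*(z + 3)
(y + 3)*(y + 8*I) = y^2 + 3*y + 8*I*y + 24*I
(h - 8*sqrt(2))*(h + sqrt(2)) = h^2 - 7*sqrt(2)*h - 16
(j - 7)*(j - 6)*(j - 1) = j^3 - 14*j^2 + 55*j - 42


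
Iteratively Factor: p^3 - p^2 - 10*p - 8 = (p + 2)*(p^2 - 3*p - 4) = (p + 1)*(p + 2)*(p - 4)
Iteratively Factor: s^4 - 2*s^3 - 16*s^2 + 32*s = (s - 4)*(s^3 + 2*s^2 - 8*s) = (s - 4)*(s + 4)*(s^2 - 2*s) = s*(s - 4)*(s + 4)*(s - 2)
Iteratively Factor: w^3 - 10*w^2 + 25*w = (w - 5)*(w^2 - 5*w) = (w - 5)^2*(w)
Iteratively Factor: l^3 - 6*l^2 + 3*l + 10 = (l - 5)*(l^2 - l - 2) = (l - 5)*(l - 2)*(l + 1)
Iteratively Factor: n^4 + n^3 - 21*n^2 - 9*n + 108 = (n + 4)*(n^3 - 3*n^2 - 9*n + 27) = (n - 3)*(n + 4)*(n^2 - 9) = (n - 3)^2*(n + 4)*(n + 3)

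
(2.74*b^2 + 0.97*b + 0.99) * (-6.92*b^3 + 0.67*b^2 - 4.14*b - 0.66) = -18.9608*b^5 - 4.8766*b^4 - 17.5445*b^3 - 5.1609*b^2 - 4.7388*b - 0.6534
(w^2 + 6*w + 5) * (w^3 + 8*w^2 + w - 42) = w^5 + 14*w^4 + 54*w^3 + 4*w^2 - 247*w - 210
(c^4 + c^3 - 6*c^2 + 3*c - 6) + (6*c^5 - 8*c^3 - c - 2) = 6*c^5 + c^4 - 7*c^3 - 6*c^2 + 2*c - 8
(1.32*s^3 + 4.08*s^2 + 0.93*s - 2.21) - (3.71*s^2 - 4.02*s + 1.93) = 1.32*s^3 + 0.37*s^2 + 4.95*s - 4.14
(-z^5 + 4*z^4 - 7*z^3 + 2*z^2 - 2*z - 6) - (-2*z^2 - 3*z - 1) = -z^5 + 4*z^4 - 7*z^3 + 4*z^2 + z - 5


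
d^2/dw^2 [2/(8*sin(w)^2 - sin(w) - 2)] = 2*(256*sin(w)^4 - 24*sin(w)^3 - 319*sin(w)^2 + 46*sin(w) - 34)/(-8*sin(w)^2 + sin(w) + 2)^3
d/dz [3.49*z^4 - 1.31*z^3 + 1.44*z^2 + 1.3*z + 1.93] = 13.96*z^3 - 3.93*z^2 + 2.88*z + 1.3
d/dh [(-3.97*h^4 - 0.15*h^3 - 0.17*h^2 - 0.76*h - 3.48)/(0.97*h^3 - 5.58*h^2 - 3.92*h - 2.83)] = (-3.8509*h^6 + 44.3052*h^5 + 47.6891*h^4 + 47.5908*h^3 + 7.8259*h^2 - 37.8746*h - 11.4908)/(0.9409*h^6 - 10.8252*h^5 + 23.5316*h^4 + 38.257*h^3 + 46.9492*h^2 + 22.1872*h + 8.0089)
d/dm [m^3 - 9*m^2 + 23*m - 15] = 3*m^2 - 18*m + 23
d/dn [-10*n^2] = -20*n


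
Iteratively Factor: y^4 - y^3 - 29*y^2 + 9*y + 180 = (y - 3)*(y^3 + 2*y^2 - 23*y - 60) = (y - 5)*(y - 3)*(y^2 + 7*y + 12) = (y - 5)*(y - 3)*(y + 3)*(y + 4)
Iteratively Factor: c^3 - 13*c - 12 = (c + 1)*(c^2 - c - 12) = (c - 4)*(c + 1)*(c + 3)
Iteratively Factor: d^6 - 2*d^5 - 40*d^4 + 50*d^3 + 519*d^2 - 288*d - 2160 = (d - 4)*(d^5 + 2*d^4 - 32*d^3 - 78*d^2 + 207*d + 540) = (d - 4)*(d + 3)*(d^4 - d^3 - 29*d^2 + 9*d + 180) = (d - 4)*(d - 3)*(d + 3)*(d^3 + 2*d^2 - 23*d - 60) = (d - 5)*(d - 4)*(d - 3)*(d + 3)*(d^2 + 7*d + 12) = (d - 5)*(d - 4)*(d - 3)*(d + 3)^2*(d + 4)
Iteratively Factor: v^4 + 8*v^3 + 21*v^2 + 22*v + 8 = (v + 1)*(v^3 + 7*v^2 + 14*v + 8) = (v + 1)*(v + 2)*(v^2 + 5*v + 4) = (v + 1)*(v + 2)*(v + 4)*(v + 1)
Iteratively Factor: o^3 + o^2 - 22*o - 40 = (o - 5)*(o^2 + 6*o + 8) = (o - 5)*(o + 2)*(o + 4)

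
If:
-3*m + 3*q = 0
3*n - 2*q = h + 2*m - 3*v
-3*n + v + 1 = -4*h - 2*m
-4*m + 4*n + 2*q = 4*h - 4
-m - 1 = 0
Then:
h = -11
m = -1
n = -25/2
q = -1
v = 15/2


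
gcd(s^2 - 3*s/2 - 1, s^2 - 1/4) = s + 1/2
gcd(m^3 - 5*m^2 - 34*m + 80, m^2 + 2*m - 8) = m - 2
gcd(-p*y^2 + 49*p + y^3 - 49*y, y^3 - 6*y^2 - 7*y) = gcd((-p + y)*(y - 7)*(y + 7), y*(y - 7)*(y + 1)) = y - 7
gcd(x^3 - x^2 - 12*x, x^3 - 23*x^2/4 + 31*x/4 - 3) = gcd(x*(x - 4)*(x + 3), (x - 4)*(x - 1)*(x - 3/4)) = x - 4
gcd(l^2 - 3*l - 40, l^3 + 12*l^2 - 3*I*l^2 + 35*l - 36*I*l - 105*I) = l + 5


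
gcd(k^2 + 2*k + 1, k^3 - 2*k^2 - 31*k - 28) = k + 1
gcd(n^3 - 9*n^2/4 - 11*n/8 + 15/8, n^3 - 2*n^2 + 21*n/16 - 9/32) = n - 3/4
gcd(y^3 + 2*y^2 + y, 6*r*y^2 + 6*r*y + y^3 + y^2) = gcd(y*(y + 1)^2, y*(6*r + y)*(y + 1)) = y^2 + y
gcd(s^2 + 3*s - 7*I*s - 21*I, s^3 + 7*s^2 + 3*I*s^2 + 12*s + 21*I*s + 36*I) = s + 3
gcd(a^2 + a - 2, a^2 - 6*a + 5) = a - 1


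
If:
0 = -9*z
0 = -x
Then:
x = 0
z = 0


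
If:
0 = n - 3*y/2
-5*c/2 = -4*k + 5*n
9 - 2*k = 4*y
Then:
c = 36/5 - 31*y/5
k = 9/2 - 2*y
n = 3*y/2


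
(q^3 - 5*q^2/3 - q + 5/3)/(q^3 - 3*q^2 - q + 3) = (q - 5/3)/(q - 3)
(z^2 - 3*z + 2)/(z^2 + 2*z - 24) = (z^2 - 3*z + 2)/(z^2 + 2*z - 24)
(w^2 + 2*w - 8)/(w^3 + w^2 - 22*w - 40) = (w - 2)/(w^2 - 3*w - 10)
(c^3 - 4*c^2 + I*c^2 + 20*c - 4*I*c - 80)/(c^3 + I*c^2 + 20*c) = (c - 4)/c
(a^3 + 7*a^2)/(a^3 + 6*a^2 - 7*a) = a/(a - 1)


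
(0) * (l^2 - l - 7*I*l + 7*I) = 0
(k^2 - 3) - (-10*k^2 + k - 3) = 11*k^2 - k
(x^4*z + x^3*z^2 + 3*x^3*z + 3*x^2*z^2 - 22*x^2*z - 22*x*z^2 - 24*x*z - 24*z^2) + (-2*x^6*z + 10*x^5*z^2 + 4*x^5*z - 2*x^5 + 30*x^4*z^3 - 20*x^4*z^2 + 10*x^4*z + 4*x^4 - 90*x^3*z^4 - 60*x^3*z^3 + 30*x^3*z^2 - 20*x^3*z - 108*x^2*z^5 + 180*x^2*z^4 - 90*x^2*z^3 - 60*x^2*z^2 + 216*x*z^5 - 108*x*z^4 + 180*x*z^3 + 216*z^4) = -2*x^6*z + 10*x^5*z^2 + 4*x^5*z - 2*x^5 + 30*x^4*z^3 - 20*x^4*z^2 + 11*x^4*z + 4*x^4 - 90*x^3*z^4 - 60*x^3*z^3 + 31*x^3*z^2 - 17*x^3*z - 108*x^2*z^5 + 180*x^2*z^4 - 90*x^2*z^3 - 57*x^2*z^2 - 22*x^2*z + 216*x*z^5 - 108*x*z^4 + 180*x*z^3 - 22*x*z^2 - 24*x*z + 216*z^4 - 24*z^2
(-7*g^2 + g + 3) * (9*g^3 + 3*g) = -63*g^5 + 9*g^4 + 6*g^3 + 3*g^2 + 9*g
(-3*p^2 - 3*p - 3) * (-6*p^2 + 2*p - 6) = 18*p^4 + 12*p^3 + 30*p^2 + 12*p + 18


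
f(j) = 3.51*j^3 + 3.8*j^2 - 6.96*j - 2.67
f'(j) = 10.53*j^2 + 7.6*j - 6.96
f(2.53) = 60.89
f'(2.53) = 79.67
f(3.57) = 180.62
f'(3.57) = 154.38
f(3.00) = 105.42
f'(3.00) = 110.61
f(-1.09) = 4.89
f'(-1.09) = -2.73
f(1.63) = 11.28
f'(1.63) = 33.41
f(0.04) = -2.94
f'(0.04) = -6.64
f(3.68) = 198.10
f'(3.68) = 163.61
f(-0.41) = 0.58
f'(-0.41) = -8.31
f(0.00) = -2.67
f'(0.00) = -6.96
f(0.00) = -2.67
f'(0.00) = -6.96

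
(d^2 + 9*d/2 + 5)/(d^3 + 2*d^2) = (d + 5/2)/d^2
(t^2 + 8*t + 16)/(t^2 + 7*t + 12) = (t + 4)/(t + 3)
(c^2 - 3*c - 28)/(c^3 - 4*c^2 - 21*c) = (c + 4)/(c*(c + 3))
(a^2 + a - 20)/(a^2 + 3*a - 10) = (a - 4)/(a - 2)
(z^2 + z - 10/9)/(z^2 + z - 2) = (z^2 + z - 10/9)/(z^2 + z - 2)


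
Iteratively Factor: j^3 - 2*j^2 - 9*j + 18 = (j + 3)*(j^2 - 5*j + 6) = (j - 2)*(j + 3)*(j - 3)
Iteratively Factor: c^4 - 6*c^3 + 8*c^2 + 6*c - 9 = (c - 3)*(c^3 - 3*c^2 - c + 3) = (c - 3)*(c - 1)*(c^2 - 2*c - 3) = (c - 3)*(c - 1)*(c + 1)*(c - 3)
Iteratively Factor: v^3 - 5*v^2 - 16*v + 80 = (v - 4)*(v^2 - v - 20) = (v - 4)*(v + 4)*(v - 5)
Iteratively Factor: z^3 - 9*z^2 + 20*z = (z - 4)*(z^2 - 5*z) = (z - 5)*(z - 4)*(z)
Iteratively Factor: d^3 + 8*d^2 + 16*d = (d + 4)*(d^2 + 4*d) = d*(d + 4)*(d + 4)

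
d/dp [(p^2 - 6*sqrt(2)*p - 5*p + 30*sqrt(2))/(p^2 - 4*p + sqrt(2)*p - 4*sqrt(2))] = (p^2 + 7*sqrt(2)*p^2 - 68*sqrt(2)*p - 12 + 140*sqrt(2))/(p^4 - 8*p^3 + 2*sqrt(2)*p^3 - 16*sqrt(2)*p^2 + 18*p^2 - 16*p + 32*sqrt(2)*p + 32)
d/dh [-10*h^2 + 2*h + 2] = 2 - 20*h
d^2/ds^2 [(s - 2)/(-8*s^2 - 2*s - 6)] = (-(s - 2)*(8*s + 1)^2 + (12*s - 7)*(4*s^2 + s + 3))/(4*s^2 + s + 3)^3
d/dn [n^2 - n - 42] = 2*n - 1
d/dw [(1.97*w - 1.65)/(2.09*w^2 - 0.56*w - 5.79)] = (-4.1173*w^2 + 6.897*w - 12.3303)/(4.3681*w^4 - 2.3408*w^3 - 23.8886*w^2 + 6.4848*w + 33.5241)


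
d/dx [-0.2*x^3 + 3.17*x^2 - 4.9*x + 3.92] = -0.6*x^2 + 6.34*x - 4.9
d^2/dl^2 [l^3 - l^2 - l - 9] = 6*l - 2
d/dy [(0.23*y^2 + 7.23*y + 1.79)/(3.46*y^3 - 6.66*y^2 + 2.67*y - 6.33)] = (-0.7958*y^4 - 50.0316*y^3 + 30.1857*y^2 + 20.931*y - 50.5452)/(11.9716*y^6 - 46.0872*y^5 + 62.832*y^4 - 79.368*y^3 + 91.4445*y^2 - 33.8022*y + 40.0689)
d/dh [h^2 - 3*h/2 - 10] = 2*h - 3/2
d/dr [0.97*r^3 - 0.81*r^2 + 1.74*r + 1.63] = 2.91*r^2 - 1.62*r + 1.74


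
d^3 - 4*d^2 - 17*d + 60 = (d - 5)*(d - 3)*(d + 4)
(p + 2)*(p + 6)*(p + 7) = p^3 + 15*p^2 + 68*p + 84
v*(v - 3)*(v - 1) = v^3 - 4*v^2 + 3*v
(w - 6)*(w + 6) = w^2 - 36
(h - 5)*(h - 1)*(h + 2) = h^3 - 4*h^2 - 7*h + 10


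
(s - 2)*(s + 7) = s^2 + 5*s - 14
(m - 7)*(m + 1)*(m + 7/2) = m^3 - 5*m^2/2 - 28*m - 49/2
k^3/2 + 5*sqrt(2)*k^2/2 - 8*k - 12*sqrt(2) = (k/2 + sqrt(2)/2)*(k - 2*sqrt(2))*(k + 6*sqrt(2))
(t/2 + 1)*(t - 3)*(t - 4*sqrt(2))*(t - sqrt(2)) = t^4/2 - 5*sqrt(2)*t^3/2 - t^3/2 + t^2 + 5*sqrt(2)*t^2/2 - 4*t + 15*sqrt(2)*t - 24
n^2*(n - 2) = n^3 - 2*n^2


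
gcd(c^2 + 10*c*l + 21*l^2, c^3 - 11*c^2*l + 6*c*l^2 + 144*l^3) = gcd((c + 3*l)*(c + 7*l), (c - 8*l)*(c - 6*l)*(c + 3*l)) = c + 3*l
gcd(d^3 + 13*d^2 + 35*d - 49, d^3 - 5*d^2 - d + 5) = d - 1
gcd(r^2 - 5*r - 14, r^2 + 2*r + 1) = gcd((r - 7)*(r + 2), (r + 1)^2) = 1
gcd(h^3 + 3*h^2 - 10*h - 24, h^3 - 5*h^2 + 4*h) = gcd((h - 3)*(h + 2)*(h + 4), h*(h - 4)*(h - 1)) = 1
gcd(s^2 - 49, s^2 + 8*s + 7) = s + 7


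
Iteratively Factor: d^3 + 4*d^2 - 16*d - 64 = (d - 4)*(d^2 + 8*d + 16) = (d - 4)*(d + 4)*(d + 4)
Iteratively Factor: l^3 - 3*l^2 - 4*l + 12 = (l - 3)*(l^2 - 4) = (l - 3)*(l + 2)*(l - 2)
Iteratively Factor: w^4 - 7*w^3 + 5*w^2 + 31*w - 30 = (w + 2)*(w^3 - 9*w^2 + 23*w - 15) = (w - 3)*(w + 2)*(w^2 - 6*w + 5) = (w - 3)*(w - 1)*(w + 2)*(w - 5)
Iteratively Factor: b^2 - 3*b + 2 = (b - 2)*(b - 1)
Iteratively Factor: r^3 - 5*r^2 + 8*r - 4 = (r - 2)*(r^2 - 3*r + 2) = (r - 2)*(r - 1)*(r - 2)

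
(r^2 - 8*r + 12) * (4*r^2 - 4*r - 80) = 4*r^4 - 36*r^3 + 592*r - 960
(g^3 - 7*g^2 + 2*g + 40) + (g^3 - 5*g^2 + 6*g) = 2*g^3 - 12*g^2 + 8*g + 40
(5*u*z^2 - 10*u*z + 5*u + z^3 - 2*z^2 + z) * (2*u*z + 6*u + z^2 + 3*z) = 10*u^2*z^3 + 10*u^2*z^2 - 50*u^2*z + 30*u^2 + 7*u*z^4 + 7*u*z^3 - 35*u*z^2 + 21*u*z + z^5 + z^4 - 5*z^3 + 3*z^2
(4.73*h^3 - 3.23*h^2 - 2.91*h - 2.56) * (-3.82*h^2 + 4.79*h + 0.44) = -18.0686*h^5 + 34.9953*h^4 - 2.2743*h^3 - 5.5809*h^2 - 13.5428*h - 1.1264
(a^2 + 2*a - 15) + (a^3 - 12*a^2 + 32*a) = a^3 - 11*a^2 + 34*a - 15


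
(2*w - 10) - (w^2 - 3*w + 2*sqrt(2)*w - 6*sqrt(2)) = -w^2 - 2*sqrt(2)*w + 5*w - 10 + 6*sqrt(2)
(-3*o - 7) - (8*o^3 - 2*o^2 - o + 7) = -8*o^3 + 2*o^2 - 2*o - 14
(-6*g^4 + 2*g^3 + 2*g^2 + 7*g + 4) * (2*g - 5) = -12*g^5 + 34*g^4 - 6*g^3 + 4*g^2 - 27*g - 20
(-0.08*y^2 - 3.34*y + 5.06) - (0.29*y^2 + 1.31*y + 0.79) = -0.37*y^2 - 4.65*y + 4.27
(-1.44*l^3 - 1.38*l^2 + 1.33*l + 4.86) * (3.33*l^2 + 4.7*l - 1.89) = -4.7952*l^5 - 11.3634*l^4 + 0.6645*l^3 + 25.043*l^2 + 20.3283*l - 9.1854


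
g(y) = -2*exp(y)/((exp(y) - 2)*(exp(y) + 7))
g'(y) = -2*exp(y)/((exp(y) - 2)*(exp(y) + 7)) + 2*exp(2*y)/((exp(y) - 2)*(exp(y) + 7)^2) + 2*exp(2*y)/((exp(y) - 2)^2*(exp(y) + 7))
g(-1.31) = 0.04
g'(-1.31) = 0.05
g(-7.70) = 0.00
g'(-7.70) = 0.00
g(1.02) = -0.73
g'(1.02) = 2.11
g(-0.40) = 0.13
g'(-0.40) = 0.19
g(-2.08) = 0.02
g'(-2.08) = 0.02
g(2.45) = -0.13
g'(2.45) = 0.11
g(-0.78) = 0.08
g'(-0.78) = 0.10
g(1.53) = -0.30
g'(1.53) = 0.35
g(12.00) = 0.00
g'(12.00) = 0.00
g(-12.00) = 0.00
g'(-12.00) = 0.00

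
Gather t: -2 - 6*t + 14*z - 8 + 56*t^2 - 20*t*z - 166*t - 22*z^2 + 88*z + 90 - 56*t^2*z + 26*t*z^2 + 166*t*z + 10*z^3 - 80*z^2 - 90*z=t^2*(56 - 56*z) + t*(26*z^2 + 146*z - 172) + 10*z^3 - 102*z^2 + 12*z + 80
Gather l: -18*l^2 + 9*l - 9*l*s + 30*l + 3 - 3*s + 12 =-18*l^2 + l*(39 - 9*s) - 3*s + 15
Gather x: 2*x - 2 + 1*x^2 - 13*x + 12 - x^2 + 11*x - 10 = 0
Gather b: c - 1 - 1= c - 2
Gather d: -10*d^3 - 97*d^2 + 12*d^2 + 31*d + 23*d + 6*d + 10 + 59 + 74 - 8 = -10*d^3 - 85*d^2 + 60*d + 135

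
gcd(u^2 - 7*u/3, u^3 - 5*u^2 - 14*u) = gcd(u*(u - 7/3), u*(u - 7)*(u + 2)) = u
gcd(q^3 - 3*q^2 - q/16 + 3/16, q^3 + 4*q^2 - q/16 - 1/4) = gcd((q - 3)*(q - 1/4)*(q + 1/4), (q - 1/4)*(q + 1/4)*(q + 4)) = q^2 - 1/16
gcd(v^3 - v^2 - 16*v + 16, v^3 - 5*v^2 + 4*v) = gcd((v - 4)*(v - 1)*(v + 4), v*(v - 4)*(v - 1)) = v^2 - 5*v + 4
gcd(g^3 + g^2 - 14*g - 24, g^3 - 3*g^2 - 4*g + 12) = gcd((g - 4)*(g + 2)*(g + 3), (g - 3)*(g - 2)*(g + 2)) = g + 2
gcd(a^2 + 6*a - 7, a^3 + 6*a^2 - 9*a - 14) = a + 7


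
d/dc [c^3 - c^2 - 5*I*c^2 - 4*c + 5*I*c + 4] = 3*c^2 - 2*c - 10*I*c - 4 + 5*I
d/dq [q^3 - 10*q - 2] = 3*q^2 - 10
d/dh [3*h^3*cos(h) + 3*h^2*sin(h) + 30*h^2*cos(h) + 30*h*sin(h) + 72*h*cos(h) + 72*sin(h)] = -3*h^3*sin(h) - 30*h^2*sin(h) + 12*h^2*cos(h) - 66*h*sin(h) + 90*h*cos(h) + 30*sin(h) + 144*cos(h)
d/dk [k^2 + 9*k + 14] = 2*k + 9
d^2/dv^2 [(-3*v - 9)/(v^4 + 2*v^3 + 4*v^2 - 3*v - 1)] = 6*(-(v + 3)*(4*v^3 + 6*v^2 + 8*v - 3)^2 + (4*v^3 + 6*v^2 + 8*v + 2*(v + 3)*(3*v^2 + 3*v + 2) - 3)*(v^4 + 2*v^3 + 4*v^2 - 3*v - 1))/(v^4 + 2*v^3 + 4*v^2 - 3*v - 1)^3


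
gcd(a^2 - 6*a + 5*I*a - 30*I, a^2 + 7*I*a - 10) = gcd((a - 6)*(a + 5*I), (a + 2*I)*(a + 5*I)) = a + 5*I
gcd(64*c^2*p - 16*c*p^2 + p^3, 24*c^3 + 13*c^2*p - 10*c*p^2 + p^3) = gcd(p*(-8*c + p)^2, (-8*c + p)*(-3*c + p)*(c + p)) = -8*c + p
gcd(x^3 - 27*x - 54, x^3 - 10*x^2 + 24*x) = x - 6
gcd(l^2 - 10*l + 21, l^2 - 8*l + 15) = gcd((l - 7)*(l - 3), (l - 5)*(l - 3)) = l - 3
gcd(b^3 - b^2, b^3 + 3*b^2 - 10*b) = b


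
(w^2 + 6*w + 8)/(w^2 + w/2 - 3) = 2*(w + 4)/(2*w - 3)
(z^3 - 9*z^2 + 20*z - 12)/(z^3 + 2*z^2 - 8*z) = (z^2 - 7*z + 6)/(z*(z + 4))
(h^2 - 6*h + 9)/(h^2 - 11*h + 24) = (h - 3)/(h - 8)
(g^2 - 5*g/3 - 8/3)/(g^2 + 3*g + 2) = (g - 8/3)/(g + 2)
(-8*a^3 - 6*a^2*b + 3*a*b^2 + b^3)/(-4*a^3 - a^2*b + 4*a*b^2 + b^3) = (2*a - b)/(a - b)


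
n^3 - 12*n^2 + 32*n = n*(n - 8)*(n - 4)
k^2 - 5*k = k*(k - 5)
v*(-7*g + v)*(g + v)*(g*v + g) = -7*g^3*v^2 - 7*g^3*v - 6*g^2*v^3 - 6*g^2*v^2 + g*v^4 + g*v^3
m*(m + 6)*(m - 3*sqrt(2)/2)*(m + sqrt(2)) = m^4 - sqrt(2)*m^3/2 + 6*m^3 - 3*sqrt(2)*m^2 - 3*m^2 - 18*m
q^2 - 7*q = q*(q - 7)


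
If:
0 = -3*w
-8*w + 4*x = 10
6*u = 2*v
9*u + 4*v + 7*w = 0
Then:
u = 0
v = 0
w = 0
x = 5/2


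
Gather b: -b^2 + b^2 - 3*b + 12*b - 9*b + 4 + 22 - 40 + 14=0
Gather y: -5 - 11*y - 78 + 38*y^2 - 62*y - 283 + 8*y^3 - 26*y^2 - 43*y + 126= 8*y^3 + 12*y^2 - 116*y - 240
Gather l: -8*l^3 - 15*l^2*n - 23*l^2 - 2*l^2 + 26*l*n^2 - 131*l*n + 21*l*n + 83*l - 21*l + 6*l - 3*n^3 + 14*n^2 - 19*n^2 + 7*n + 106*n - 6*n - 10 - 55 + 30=-8*l^3 + l^2*(-15*n - 25) + l*(26*n^2 - 110*n + 68) - 3*n^3 - 5*n^2 + 107*n - 35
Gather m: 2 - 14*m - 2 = -14*m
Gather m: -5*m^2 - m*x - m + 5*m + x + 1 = -5*m^2 + m*(4 - x) + x + 1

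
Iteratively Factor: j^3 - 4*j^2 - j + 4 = (j + 1)*(j^2 - 5*j + 4) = (j - 1)*(j + 1)*(j - 4)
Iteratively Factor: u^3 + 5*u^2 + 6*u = (u + 2)*(u^2 + 3*u) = u*(u + 2)*(u + 3)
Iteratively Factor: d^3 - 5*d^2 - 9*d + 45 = (d - 5)*(d^2 - 9) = (d - 5)*(d + 3)*(d - 3)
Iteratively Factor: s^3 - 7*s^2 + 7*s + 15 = (s - 5)*(s^2 - 2*s - 3) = (s - 5)*(s - 3)*(s + 1)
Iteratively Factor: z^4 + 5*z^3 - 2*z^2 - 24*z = (z - 2)*(z^3 + 7*z^2 + 12*z) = z*(z - 2)*(z^2 + 7*z + 12) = z*(z - 2)*(z + 3)*(z + 4)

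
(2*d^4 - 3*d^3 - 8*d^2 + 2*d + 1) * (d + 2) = 2*d^5 + d^4 - 14*d^3 - 14*d^2 + 5*d + 2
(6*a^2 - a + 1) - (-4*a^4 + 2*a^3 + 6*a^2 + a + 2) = 4*a^4 - 2*a^3 - 2*a - 1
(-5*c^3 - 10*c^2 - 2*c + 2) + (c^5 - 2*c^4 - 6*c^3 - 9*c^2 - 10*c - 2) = c^5 - 2*c^4 - 11*c^3 - 19*c^2 - 12*c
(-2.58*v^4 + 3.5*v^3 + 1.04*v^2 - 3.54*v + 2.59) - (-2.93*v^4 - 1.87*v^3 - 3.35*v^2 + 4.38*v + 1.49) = 0.35*v^4 + 5.37*v^3 + 4.39*v^2 - 7.92*v + 1.1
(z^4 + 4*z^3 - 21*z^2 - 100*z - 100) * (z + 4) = z^5 + 8*z^4 - 5*z^3 - 184*z^2 - 500*z - 400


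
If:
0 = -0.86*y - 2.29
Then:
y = -2.66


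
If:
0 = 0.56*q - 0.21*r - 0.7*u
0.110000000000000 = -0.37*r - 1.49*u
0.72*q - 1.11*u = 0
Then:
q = -0.10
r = -0.05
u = -0.06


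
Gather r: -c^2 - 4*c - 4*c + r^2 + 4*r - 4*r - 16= -c^2 - 8*c + r^2 - 16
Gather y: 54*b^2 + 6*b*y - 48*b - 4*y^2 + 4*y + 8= 54*b^2 - 48*b - 4*y^2 + y*(6*b + 4) + 8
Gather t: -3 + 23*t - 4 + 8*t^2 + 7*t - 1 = 8*t^2 + 30*t - 8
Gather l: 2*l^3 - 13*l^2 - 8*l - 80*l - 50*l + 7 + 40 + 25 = 2*l^3 - 13*l^2 - 138*l + 72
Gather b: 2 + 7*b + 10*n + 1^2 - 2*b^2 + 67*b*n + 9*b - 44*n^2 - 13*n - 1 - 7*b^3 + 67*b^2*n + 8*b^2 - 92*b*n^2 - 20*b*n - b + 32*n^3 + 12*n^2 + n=-7*b^3 + b^2*(67*n + 6) + b*(-92*n^2 + 47*n + 15) + 32*n^3 - 32*n^2 - 2*n + 2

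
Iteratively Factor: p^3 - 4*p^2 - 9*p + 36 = (p - 4)*(p^2 - 9) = (p - 4)*(p + 3)*(p - 3)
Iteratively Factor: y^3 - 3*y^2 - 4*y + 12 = (y + 2)*(y^2 - 5*y + 6) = (y - 2)*(y + 2)*(y - 3)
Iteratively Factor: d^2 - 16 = (d - 4)*(d + 4)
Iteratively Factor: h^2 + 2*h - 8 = (h + 4)*(h - 2)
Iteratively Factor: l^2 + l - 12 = (l - 3)*(l + 4)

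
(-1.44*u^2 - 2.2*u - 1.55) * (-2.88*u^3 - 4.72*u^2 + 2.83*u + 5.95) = 4.1472*u^5 + 13.1328*u^4 + 10.7728*u^3 - 7.478*u^2 - 17.4765*u - 9.2225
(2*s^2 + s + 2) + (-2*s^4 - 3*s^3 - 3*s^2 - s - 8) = -2*s^4 - 3*s^3 - s^2 - 6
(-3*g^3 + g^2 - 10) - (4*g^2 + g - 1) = -3*g^3 - 3*g^2 - g - 9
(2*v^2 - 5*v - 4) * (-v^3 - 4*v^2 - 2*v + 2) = -2*v^5 - 3*v^4 + 20*v^3 + 30*v^2 - 2*v - 8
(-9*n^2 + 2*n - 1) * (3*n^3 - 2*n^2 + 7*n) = -27*n^5 + 24*n^4 - 70*n^3 + 16*n^2 - 7*n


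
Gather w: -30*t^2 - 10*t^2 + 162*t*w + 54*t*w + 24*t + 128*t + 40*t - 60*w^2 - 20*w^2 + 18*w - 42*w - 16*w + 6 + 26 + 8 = -40*t^2 + 192*t - 80*w^2 + w*(216*t - 40) + 40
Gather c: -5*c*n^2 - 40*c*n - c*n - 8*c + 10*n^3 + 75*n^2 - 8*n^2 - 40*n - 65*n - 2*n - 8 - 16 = c*(-5*n^2 - 41*n - 8) + 10*n^3 + 67*n^2 - 107*n - 24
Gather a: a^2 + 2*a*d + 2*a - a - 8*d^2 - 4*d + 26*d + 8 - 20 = a^2 + a*(2*d + 1) - 8*d^2 + 22*d - 12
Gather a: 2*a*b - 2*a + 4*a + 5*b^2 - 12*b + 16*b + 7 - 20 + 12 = a*(2*b + 2) + 5*b^2 + 4*b - 1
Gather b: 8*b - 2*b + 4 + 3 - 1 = 6*b + 6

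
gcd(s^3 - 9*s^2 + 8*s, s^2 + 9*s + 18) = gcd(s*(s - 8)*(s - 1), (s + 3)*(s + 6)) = 1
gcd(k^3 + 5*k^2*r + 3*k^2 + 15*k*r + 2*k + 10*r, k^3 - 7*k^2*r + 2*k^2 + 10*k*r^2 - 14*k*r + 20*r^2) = k + 2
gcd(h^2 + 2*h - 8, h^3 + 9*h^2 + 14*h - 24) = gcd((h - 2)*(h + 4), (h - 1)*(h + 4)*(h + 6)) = h + 4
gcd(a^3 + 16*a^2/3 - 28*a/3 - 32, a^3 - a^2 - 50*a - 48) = a + 6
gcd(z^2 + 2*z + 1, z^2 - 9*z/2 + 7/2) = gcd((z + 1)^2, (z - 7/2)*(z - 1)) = 1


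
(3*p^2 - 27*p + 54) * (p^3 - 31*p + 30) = 3*p^5 - 27*p^4 - 39*p^3 + 927*p^2 - 2484*p + 1620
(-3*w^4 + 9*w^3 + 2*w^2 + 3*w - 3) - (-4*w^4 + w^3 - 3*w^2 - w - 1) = w^4 + 8*w^3 + 5*w^2 + 4*w - 2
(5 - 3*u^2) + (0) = 5 - 3*u^2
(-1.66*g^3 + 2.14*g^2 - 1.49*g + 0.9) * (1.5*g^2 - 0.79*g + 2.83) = -2.49*g^5 + 4.5214*g^4 - 8.6234*g^3 + 8.5833*g^2 - 4.9277*g + 2.547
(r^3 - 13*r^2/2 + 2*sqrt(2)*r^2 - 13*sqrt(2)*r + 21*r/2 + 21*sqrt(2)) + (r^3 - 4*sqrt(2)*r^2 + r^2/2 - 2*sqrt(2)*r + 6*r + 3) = 2*r^3 - 6*r^2 - 2*sqrt(2)*r^2 - 15*sqrt(2)*r + 33*r/2 + 3 + 21*sqrt(2)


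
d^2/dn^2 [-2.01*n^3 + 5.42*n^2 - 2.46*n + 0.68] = 10.84 - 12.06*n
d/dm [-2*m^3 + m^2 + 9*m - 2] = -6*m^2 + 2*m + 9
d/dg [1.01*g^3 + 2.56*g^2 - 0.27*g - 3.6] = 3.03*g^2 + 5.12*g - 0.27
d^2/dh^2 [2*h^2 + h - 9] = 4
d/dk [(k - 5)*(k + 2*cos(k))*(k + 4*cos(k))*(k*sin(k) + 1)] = (5 - k)*(k + 2*cos(k))*(k*sin(k) + 1)*(4*sin(k) - 1) + (5 - k)*(k + 4*cos(k))*(k*sin(k) + 1)*(2*sin(k) - 1) + (k - 5)*(k + 2*cos(k))*(k + 4*cos(k))*(k*cos(k) + sin(k)) + (k + 2*cos(k))*(k + 4*cos(k))*(k*sin(k) + 1)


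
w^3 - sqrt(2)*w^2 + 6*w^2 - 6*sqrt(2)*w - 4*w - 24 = (w + 6)*(w - 2*sqrt(2))*(w + sqrt(2))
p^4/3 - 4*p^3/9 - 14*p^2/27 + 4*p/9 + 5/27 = (p/3 + 1/3)*(p - 5/3)*(p - 1)*(p + 1/3)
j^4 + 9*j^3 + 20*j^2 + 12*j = j*(j + 1)*(j + 2)*(j + 6)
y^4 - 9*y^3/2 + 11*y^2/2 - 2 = (y - 2)^2*(y - 1)*(y + 1/2)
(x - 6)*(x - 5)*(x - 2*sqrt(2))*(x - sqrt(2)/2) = x^4 - 11*x^3 - 5*sqrt(2)*x^3/2 + 32*x^2 + 55*sqrt(2)*x^2/2 - 75*sqrt(2)*x - 22*x + 60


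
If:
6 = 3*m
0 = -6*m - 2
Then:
No Solution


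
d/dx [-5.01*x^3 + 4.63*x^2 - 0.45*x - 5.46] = -15.03*x^2 + 9.26*x - 0.45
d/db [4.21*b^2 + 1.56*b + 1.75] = 8.42*b + 1.56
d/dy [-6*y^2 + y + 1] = 1 - 12*y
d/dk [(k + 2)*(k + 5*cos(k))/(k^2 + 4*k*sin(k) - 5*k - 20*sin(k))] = (-(k + 2)*(k + 5*cos(k))*(4*k*cos(k) + 2*k + 4*sin(k) - 20*cos(k) - 5) + (k - (k + 2)*(5*sin(k) - 1) + 5*cos(k))*(k^2 + 4*k*sin(k) - 5*k - 20*sin(k)))/((k - 5)^2*(k + 4*sin(k))^2)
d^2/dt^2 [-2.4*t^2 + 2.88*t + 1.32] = -4.80000000000000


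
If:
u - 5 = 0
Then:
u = 5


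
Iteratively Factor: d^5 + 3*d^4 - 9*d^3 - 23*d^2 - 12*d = (d + 1)*(d^4 + 2*d^3 - 11*d^2 - 12*d) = (d + 1)^2*(d^3 + d^2 - 12*d) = (d - 3)*(d + 1)^2*(d^2 + 4*d) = d*(d - 3)*(d + 1)^2*(d + 4)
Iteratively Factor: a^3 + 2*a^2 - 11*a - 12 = (a - 3)*(a^2 + 5*a + 4) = (a - 3)*(a + 1)*(a + 4)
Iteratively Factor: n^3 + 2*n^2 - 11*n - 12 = (n + 4)*(n^2 - 2*n - 3) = (n - 3)*(n + 4)*(n + 1)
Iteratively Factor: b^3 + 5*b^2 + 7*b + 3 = (b + 1)*(b^2 + 4*b + 3) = (b + 1)*(b + 3)*(b + 1)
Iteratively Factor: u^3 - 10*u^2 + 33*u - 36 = (u - 3)*(u^2 - 7*u + 12) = (u - 3)^2*(u - 4)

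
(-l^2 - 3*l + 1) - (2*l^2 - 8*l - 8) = -3*l^2 + 5*l + 9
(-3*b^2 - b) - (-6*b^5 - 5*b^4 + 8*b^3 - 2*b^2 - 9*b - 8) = 6*b^5 + 5*b^4 - 8*b^3 - b^2 + 8*b + 8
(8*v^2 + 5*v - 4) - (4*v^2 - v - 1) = 4*v^2 + 6*v - 3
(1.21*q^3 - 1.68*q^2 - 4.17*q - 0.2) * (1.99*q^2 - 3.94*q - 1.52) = 2.4079*q^5 - 8.1106*q^4 - 3.5183*q^3 + 18.5854*q^2 + 7.1264*q + 0.304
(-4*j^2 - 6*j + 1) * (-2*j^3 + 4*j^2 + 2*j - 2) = 8*j^5 - 4*j^4 - 34*j^3 + 14*j - 2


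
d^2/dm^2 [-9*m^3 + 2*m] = -54*m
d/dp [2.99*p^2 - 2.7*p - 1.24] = 5.98*p - 2.7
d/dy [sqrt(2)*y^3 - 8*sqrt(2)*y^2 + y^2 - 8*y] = 3*sqrt(2)*y^2 - 16*sqrt(2)*y + 2*y - 8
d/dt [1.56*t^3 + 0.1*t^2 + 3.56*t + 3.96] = 4.68*t^2 + 0.2*t + 3.56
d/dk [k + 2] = 1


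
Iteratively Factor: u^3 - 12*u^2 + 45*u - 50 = (u - 2)*(u^2 - 10*u + 25) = (u - 5)*(u - 2)*(u - 5)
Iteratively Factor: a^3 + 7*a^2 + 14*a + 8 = (a + 1)*(a^2 + 6*a + 8) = (a + 1)*(a + 2)*(a + 4)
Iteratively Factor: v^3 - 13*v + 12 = (v - 3)*(v^2 + 3*v - 4) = (v - 3)*(v - 1)*(v + 4)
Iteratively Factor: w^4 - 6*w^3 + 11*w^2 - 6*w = (w - 3)*(w^3 - 3*w^2 + 2*w) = w*(w - 3)*(w^2 - 3*w + 2) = w*(w - 3)*(w - 2)*(w - 1)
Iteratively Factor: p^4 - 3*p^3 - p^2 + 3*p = (p - 1)*(p^3 - 2*p^2 - 3*p) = (p - 3)*(p - 1)*(p^2 + p) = p*(p - 3)*(p - 1)*(p + 1)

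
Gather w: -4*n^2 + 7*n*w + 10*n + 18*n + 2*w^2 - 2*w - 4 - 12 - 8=-4*n^2 + 28*n + 2*w^2 + w*(7*n - 2) - 24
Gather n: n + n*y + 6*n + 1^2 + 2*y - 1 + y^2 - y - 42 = n*(y + 7) + y^2 + y - 42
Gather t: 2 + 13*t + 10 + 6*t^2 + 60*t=6*t^2 + 73*t + 12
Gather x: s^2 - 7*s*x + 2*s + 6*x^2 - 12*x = s^2 + 2*s + 6*x^2 + x*(-7*s - 12)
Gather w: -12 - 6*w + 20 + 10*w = 4*w + 8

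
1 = 1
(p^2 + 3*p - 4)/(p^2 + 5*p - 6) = (p + 4)/(p + 6)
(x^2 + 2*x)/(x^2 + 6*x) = (x + 2)/(x + 6)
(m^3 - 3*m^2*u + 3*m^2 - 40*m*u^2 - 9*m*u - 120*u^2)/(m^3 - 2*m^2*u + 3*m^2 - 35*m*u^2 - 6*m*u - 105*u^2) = (-m + 8*u)/(-m + 7*u)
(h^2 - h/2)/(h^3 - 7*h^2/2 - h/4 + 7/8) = 4*h/(4*h^2 - 12*h - 7)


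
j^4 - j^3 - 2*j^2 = j^2*(j - 2)*(j + 1)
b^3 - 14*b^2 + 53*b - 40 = (b - 8)*(b - 5)*(b - 1)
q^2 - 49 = (q - 7)*(q + 7)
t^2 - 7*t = t*(t - 7)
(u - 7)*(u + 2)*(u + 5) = u^3 - 39*u - 70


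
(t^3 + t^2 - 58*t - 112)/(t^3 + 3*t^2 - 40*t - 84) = (t - 8)/(t - 6)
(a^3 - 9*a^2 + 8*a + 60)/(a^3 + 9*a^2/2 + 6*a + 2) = 2*(a^2 - 11*a + 30)/(2*a^2 + 5*a + 2)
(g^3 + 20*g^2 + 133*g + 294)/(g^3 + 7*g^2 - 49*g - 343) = (g + 6)/(g - 7)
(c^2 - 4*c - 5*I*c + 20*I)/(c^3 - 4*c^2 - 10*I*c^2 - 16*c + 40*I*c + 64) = (c - 5*I)/(c^2 - 10*I*c - 16)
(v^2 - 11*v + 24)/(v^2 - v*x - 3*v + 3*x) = (8 - v)/(-v + x)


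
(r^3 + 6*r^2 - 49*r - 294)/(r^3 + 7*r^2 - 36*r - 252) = (r - 7)/(r - 6)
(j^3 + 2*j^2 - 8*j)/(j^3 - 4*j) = (j + 4)/(j + 2)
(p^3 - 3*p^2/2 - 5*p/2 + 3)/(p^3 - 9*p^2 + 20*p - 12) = (p + 3/2)/(p - 6)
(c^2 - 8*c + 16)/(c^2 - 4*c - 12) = (-c^2 + 8*c - 16)/(-c^2 + 4*c + 12)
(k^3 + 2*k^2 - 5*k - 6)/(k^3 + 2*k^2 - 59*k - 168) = (k^2 - k - 2)/(k^2 - k - 56)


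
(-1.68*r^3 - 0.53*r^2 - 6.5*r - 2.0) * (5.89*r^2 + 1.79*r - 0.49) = -9.8952*r^5 - 6.1289*r^4 - 38.4105*r^3 - 23.1553*r^2 - 0.395*r + 0.98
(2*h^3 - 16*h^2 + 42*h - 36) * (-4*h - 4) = -8*h^4 + 56*h^3 - 104*h^2 - 24*h + 144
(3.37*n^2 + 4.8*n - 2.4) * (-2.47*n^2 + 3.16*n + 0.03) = -8.3239*n^4 - 1.2068*n^3 + 21.1971*n^2 - 7.44*n - 0.072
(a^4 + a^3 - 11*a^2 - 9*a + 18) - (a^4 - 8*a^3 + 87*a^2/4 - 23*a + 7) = 9*a^3 - 131*a^2/4 + 14*a + 11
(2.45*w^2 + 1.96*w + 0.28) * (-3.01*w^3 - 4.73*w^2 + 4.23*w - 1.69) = -7.3745*w^5 - 17.4881*w^4 + 0.2499*w^3 + 2.8259*w^2 - 2.128*w - 0.4732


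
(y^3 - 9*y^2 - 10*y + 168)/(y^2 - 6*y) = y - 3 - 28/y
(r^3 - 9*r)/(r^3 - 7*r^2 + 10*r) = (r^2 - 9)/(r^2 - 7*r + 10)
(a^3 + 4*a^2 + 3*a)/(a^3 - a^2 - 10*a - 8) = a*(a + 3)/(a^2 - 2*a - 8)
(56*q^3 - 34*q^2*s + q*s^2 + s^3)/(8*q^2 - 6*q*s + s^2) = 7*q + s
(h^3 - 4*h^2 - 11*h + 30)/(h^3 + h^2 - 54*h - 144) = (h^2 - 7*h + 10)/(h^2 - 2*h - 48)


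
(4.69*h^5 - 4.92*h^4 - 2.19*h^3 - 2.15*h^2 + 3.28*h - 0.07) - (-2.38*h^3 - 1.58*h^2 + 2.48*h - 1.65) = 4.69*h^5 - 4.92*h^4 + 0.19*h^3 - 0.57*h^2 + 0.8*h + 1.58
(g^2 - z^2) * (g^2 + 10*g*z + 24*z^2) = g^4 + 10*g^3*z + 23*g^2*z^2 - 10*g*z^3 - 24*z^4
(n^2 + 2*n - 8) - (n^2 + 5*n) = -3*n - 8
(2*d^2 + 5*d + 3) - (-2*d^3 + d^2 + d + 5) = 2*d^3 + d^2 + 4*d - 2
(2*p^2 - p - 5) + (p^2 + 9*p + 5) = 3*p^2 + 8*p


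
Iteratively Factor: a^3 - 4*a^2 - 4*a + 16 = (a + 2)*(a^2 - 6*a + 8) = (a - 4)*(a + 2)*(a - 2)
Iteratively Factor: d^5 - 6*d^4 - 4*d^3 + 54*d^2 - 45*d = (d - 1)*(d^4 - 5*d^3 - 9*d^2 + 45*d) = d*(d - 1)*(d^3 - 5*d^2 - 9*d + 45) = d*(d - 3)*(d - 1)*(d^2 - 2*d - 15) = d*(d - 5)*(d - 3)*(d - 1)*(d + 3)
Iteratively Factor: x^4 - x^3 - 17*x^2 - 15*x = (x + 3)*(x^3 - 4*x^2 - 5*x) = (x + 1)*(x + 3)*(x^2 - 5*x) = (x - 5)*(x + 1)*(x + 3)*(x)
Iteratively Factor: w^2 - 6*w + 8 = (w - 4)*(w - 2)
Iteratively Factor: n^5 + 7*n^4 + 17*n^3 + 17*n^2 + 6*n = (n + 1)*(n^4 + 6*n^3 + 11*n^2 + 6*n) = (n + 1)*(n + 3)*(n^3 + 3*n^2 + 2*n) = n*(n + 1)*(n + 3)*(n^2 + 3*n + 2) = n*(n + 1)*(n + 2)*(n + 3)*(n + 1)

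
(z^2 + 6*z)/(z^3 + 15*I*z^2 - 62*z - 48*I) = z*(z + 6)/(z^3 + 15*I*z^2 - 62*z - 48*I)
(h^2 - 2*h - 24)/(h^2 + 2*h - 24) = (h^2 - 2*h - 24)/(h^2 + 2*h - 24)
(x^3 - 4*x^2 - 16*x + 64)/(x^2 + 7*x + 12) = (x^2 - 8*x + 16)/(x + 3)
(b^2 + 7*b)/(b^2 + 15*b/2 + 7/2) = 2*b/(2*b + 1)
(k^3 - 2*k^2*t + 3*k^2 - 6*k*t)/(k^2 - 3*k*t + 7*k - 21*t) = k*(k^2 - 2*k*t + 3*k - 6*t)/(k^2 - 3*k*t + 7*k - 21*t)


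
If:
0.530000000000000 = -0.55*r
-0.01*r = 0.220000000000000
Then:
No Solution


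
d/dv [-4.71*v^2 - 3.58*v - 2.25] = -9.42*v - 3.58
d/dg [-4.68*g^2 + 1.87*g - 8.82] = 1.87 - 9.36*g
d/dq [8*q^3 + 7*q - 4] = 24*q^2 + 7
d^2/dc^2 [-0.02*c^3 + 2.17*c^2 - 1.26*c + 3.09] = 4.34 - 0.12*c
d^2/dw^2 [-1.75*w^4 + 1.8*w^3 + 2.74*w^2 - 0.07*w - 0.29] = -21.0*w^2 + 10.8*w + 5.48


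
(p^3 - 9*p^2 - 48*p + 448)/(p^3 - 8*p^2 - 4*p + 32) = (p^2 - p - 56)/(p^2 - 4)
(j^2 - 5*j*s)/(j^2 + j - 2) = j*(j - 5*s)/(j^2 + j - 2)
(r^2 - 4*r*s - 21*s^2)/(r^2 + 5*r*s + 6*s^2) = (r - 7*s)/(r + 2*s)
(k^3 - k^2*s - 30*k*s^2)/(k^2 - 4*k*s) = (k^2 - k*s - 30*s^2)/(k - 4*s)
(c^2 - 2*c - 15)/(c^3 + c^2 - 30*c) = (c + 3)/(c*(c + 6))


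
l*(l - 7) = l^2 - 7*l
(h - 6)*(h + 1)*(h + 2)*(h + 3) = h^4 - 25*h^2 - 60*h - 36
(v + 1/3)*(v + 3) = v^2 + 10*v/3 + 1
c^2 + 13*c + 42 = (c + 6)*(c + 7)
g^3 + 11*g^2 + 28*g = g*(g + 4)*(g + 7)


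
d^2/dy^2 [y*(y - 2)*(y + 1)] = 6*y - 2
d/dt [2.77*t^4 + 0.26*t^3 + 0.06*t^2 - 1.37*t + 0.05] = 11.08*t^3 + 0.78*t^2 + 0.12*t - 1.37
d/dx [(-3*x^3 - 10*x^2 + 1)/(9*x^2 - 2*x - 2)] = (-27*x^4 + 12*x^3 + 38*x^2 + 22*x + 2)/(81*x^4 - 36*x^3 - 32*x^2 + 8*x + 4)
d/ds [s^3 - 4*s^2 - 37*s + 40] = 3*s^2 - 8*s - 37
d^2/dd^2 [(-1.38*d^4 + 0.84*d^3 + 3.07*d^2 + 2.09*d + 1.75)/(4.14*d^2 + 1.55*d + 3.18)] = (-47.305296*d^6 - 53.13276*d^5 - 128.900556*d^4 - 94.670508*d^3 - 205.156368*d^2 - 46.746612*d + 3.817466)/(70.957944*d^6 + 79.69914*d^5 + 193.350834*d^4 + 126.160235*d^3 + 148.515858*d^2 + 47.02266*d + 32.157432)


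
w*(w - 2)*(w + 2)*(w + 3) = w^4 + 3*w^3 - 4*w^2 - 12*w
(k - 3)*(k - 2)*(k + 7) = k^3 + 2*k^2 - 29*k + 42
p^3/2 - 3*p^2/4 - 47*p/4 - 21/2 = (p/2 + 1/2)*(p - 6)*(p + 7/2)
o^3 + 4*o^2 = o^2*(o + 4)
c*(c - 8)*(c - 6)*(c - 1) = c^4 - 15*c^3 + 62*c^2 - 48*c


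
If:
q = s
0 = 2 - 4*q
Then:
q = 1/2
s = 1/2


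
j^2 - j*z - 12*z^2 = (j - 4*z)*(j + 3*z)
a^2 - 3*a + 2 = (a - 2)*(a - 1)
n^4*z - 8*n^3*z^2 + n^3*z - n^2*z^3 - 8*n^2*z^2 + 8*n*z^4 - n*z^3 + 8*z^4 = (n - 8*z)*(n - z)*(n + z)*(n*z + z)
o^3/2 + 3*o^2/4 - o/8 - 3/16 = (o/2 + 1/4)*(o - 1/2)*(o + 3/2)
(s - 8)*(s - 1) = s^2 - 9*s + 8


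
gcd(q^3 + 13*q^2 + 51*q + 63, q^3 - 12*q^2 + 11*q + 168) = q + 3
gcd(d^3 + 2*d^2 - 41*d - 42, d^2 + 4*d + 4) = 1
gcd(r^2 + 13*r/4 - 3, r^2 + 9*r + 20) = r + 4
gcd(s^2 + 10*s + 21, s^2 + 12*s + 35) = s + 7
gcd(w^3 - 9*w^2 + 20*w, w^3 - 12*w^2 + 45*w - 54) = 1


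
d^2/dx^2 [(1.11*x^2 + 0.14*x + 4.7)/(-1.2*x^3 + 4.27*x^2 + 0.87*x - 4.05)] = (-3.1968*x^6 - 1.20960000000002*x^5 - 83.86488*x^4 + 463.698746*x^3 - 591.73689*x^2 + 17.76528*x - 207.07389)/(1.728*x^9 - 18.4464*x^8 + 61.88004*x^7 - 33.611203*x^6 - 169.376229*x^5 + 186.464646*x^4 + 148.662567*x^3 - 200.91969*x^2 - 42.810525*x + 66.430125)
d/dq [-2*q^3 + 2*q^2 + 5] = 2*q*(2 - 3*q)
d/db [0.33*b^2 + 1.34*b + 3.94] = 0.66*b + 1.34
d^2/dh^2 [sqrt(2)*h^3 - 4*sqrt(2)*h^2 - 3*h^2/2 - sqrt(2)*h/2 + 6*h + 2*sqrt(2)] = 6*sqrt(2)*h - 8*sqrt(2) - 3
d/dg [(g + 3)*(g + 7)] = 2*g + 10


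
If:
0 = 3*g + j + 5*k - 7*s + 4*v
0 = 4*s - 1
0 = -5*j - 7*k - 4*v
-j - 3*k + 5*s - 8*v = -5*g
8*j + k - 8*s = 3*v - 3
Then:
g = 829/1692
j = 281/1692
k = -17/36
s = 1/4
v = 349/564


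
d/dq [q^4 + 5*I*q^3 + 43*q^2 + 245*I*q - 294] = 4*q^3 + 15*I*q^2 + 86*q + 245*I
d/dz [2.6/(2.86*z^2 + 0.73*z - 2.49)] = (-14.872*z - 1.898)/(2.86*z^2 + 0.73*z - 2.49)^2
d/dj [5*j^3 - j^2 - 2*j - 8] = 15*j^2 - 2*j - 2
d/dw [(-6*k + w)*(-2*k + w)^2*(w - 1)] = (2*k - w)*((-6*k + w)*(2*k - w) + (2*k - w)*(w - 1) + 2*(6*k - w)*(w - 1))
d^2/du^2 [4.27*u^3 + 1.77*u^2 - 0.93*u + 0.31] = 25.62*u + 3.54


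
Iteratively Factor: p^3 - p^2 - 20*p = (p - 5)*(p^2 + 4*p) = (p - 5)*(p + 4)*(p)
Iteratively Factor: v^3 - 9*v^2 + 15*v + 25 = (v - 5)*(v^2 - 4*v - 5) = (v - 5)^2*(v + 1)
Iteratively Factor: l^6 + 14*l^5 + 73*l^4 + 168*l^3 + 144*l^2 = (l + 3)*(l^5 + 11*l^4 + 40*l^3 + 48*l^2) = l*(l + 3)*(l^4 + 11*l^3 + 40*l^2 + 48*l) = l^2*(l + 3)*(l^3 + 11*l^2 + 40*l + 48) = l^2*(l + 3)*(l + 4)*(l^2 + 7*l + 12) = l^2*(l + 3)*(l + 4)^2*(l + 3)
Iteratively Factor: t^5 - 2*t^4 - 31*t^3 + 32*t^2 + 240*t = (t - 5)*(t^4 + 3*t^3 - 16*t^2 - 48*t) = (t - 5)*(t + 3)*(t^3 - 16*t) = (t - 5)*(t + 3)*(t + 4)*(t^2 - 4*t) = t*(t - 5)*(t + 3)*(t + 4)*(t - 4)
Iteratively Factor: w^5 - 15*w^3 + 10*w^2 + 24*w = (w + 4)*(w^4 - 4*w^3 + w^2 + 6*w) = (w - 3)*(w + 4)*(w^3 - w^2 - 2*w) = (w - 3)*(w + 1)*(w + 4)*(w^2 - 2*w) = (w - 3)*(w - 2)*(w + 1)*(w + 4)*(w)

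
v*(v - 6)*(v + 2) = v^3 - 4*v^2 - 12*v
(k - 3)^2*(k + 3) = k^3 - 3*k^2 - 9*k + 27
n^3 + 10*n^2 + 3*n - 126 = (n - 3)*(n + 6)*(n + 7)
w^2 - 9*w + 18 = (w - 6)*(w - 3)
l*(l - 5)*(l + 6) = l^3 + l^2 - 30*l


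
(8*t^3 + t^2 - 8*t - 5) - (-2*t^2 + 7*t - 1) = 8*t^3 + 3*t^2 - 15*t - 4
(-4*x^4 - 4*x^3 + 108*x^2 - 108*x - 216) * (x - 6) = -4*x^5 + 20*x^4 + 132*x^3 - 756*x^2 + 432*x + 1296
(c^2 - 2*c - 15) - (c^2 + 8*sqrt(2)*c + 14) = -8*sqrt(2)*c - 2*c - 29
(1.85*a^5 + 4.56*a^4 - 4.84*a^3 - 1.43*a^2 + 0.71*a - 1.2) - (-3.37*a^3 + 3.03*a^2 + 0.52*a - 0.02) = 1.85*a^5 + 4.56*a^4 - 1.47*a^3 - 4.46*a^2 + 0.19*a - 1.18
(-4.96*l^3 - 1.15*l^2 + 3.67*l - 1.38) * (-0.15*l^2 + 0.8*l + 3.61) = 0.744*l^5 - 3.7955*l^4 - 19.3761*l^3 - 1.0085*l^2 + 12.1447*l - 4.9818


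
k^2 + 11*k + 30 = (k + 5)*(k + 6)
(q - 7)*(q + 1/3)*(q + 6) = q^3 - 2*q^2/3 - 127*q/3 - 14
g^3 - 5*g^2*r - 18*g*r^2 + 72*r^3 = (g - 6*r)*(g - 3*r)*(g + 4*r)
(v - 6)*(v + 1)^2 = v^3 - 4*v^2 - 11*v - 6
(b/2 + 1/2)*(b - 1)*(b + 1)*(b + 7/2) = b^4/2 + 9*b^3/4 + 5*b^2/4 - 9*b/4 - 7/4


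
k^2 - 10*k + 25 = (k - 5)^2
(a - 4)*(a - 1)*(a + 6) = a^3 + a^2 - 26*a + 24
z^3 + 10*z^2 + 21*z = z*(z + 3)*(z + 7)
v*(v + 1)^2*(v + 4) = v^4 + 6*v^3 + 9*v^2 + 4*v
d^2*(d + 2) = d^3 + 2*d^2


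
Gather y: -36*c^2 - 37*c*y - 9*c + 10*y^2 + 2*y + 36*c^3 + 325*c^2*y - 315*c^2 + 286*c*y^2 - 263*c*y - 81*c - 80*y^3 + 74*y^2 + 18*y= 36*c^3 - 351*c^2 - 90*c - 80*y^3 + y^2*(286*c + 84) + y*(325*c^2 - 300*c + 20)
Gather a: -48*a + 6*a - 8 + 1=-42*a - 7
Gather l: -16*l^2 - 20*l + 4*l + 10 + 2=-16*l^2 - 16*l + 12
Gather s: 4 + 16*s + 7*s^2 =7*s^2 + 16*s + 4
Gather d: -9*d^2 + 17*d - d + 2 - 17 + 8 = -9*d^2 + 16*d - 7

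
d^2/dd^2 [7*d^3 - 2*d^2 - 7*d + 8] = 42*d - 4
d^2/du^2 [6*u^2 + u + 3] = 12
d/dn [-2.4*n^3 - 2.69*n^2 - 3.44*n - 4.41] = -7.2*n^2 - 5.38*n - 3.44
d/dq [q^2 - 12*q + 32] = 2*q - 12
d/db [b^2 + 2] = 2*b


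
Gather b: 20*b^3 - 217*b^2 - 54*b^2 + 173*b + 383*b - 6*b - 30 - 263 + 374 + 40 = 20*b^3 - 271*b^2 + 550*b + 121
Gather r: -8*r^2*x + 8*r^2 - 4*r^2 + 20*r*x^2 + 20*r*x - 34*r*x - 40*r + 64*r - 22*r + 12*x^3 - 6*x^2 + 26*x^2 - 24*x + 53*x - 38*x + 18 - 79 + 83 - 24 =r^2*(4 - 8*x) + r*(20*x^2 - 14*x + 2) + 12*x^3 + 20*x^2 - 9*x - 2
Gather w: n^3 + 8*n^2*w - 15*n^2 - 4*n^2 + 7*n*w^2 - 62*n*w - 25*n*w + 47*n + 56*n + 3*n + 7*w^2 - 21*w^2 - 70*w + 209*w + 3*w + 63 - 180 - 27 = n^3 - 19*n^2 + 106*n + w^2*(7*n - 14) + w*(8*n^2 - 87*n + 142) - 144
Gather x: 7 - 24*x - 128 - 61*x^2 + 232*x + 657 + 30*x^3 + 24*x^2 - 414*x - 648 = 30*x^3 - 37*x^2 - 206*x - 112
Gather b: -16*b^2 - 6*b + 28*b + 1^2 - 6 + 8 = -16*b^2 + 22*b + 3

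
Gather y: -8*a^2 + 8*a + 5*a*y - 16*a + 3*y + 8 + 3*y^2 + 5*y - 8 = -8*a^2 - 8*a + 3*y^2 + y*(5*a + 8)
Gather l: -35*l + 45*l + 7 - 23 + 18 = 10*l + 2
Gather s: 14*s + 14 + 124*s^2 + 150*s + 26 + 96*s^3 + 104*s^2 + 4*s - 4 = 96*s^3 + 228*s^2 + 168*s + 36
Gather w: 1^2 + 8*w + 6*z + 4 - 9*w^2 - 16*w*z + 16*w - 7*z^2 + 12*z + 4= -9*w^2 + w*(24 - 16*z) - 7*z^2 + 18*z + 9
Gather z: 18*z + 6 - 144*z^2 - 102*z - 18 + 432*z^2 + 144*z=288*z^2 + 60*z - 12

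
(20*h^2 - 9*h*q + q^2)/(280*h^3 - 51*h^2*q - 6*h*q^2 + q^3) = (-4*h + q)/(-56*h^2 - h*q + q^2)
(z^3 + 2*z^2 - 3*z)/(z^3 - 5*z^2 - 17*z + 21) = z/(z - 7)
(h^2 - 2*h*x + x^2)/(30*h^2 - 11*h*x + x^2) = (h^2 - 2*h*x + x^2)/(30*h^2 - 11*h*x + x^2)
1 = 1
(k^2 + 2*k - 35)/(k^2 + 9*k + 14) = (k - 5)/(k + 2)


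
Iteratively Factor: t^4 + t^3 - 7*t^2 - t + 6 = (t - 2)*(t^3 + 3*t^2 - t - 3) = (t - 2)*(t + 3)*(t^2 - 1) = (t - 2)*(t - 1)*(t + 3)*(t + 1)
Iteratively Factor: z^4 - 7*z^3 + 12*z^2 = (z - 3)*(z^3 - 4*z^2) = z*(z - 3)*(z^2 - 4*z) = z^2*(z - 3)*(z - 4)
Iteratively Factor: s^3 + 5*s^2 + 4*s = (s + 4)*(s^2 + s) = s*(s + 4)*(s + 1)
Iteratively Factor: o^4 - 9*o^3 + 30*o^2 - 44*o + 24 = (o - 2)*(o^3 - 7*o^2 + 16*o - 12) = (o - 3)*(o - 2)*(o^2 - 4*o + 4) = (o - 3)*(o - 2)^2*(o - 2)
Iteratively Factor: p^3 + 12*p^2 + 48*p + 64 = (p + 4)*(p^2 + 8*p + 16) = (p + 4)^2*(p + 4)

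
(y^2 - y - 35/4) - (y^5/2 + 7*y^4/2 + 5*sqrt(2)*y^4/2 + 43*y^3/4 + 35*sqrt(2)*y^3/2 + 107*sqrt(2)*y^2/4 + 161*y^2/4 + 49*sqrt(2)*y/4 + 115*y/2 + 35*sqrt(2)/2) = -y^5/2 - 5*sqrt(2)*y^4/2 - 7*y^4/2 - 35*sqrt(2)*y^3/2 - 43*y^3/4 - 157*y^2/4 - 107*sqrt(2)*y^2/4 - 117*y/2 - 49*sqrt(2)*y/4 - 35*sqrt(2)/2 - 35/4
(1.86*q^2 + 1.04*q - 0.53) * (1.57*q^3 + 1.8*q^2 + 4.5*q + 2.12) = 2.9202*q^5 + 4.9808*q^4 + 9.4099*q^3 + 7.6692*q^2 - 0.1802*q - 1.1236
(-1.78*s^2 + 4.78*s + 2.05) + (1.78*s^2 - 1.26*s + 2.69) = 3.52*s + 4.74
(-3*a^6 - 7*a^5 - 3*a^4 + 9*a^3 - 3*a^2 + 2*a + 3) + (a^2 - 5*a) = -3*a^6 - 7*a^5 - 3*a^4 + 9*a^3 - 2*a^2 - 3*a + 3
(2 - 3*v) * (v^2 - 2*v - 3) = -3*v^3 + 8*v^2 + 5*v - 6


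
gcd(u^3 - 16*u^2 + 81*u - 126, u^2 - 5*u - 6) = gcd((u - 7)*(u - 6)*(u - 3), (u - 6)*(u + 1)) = u - 6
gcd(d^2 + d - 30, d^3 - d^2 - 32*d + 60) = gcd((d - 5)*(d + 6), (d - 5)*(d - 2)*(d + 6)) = d^2 + d - 30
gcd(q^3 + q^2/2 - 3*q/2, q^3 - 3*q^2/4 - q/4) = q^2 - q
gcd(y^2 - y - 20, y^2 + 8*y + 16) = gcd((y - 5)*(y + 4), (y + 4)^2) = y + 4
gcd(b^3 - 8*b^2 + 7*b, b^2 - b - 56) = 1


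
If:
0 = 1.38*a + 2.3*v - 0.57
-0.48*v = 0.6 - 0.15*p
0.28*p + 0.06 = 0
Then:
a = 2.61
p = -0.21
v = -1.32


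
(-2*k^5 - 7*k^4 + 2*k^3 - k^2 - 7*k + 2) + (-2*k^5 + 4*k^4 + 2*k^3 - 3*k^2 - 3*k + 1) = -4*k^5 - 3*k^4 + 4*k^3 - 4*k^2 - 10*k + 3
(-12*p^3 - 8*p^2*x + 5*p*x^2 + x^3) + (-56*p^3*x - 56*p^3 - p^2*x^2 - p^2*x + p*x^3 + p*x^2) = -56*p^3*x - 68*p^3 - p^2*x^2 - 9*p^2*x + p*x^3 + 6*p*x^2 + x^3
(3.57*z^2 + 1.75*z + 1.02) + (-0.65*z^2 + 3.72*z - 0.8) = 2.92*z^2 + 5.47*z + 0.22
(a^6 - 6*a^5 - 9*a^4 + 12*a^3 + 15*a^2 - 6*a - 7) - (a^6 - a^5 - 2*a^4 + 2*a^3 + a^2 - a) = -5*a^5 - 7*a^4 + 10*a^3 + 14*a^2 - 5*a - 7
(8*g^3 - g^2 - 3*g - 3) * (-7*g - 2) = -56*g^4 - 9*g^3 + 23*g^2 + 27*g + 6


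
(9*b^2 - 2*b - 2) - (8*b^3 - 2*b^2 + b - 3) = -8*b^3 + 11*b^2 - 3*b + 1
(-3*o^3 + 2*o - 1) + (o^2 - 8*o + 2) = -3*o^3 + o^2 - 6*o + 1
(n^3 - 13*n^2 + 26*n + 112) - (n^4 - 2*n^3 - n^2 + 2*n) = -n^4 + 3*n^3 - 12*n^2 + 24*n + 112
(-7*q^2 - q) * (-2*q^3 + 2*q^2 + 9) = 14*q^5 - 12*q^4 - 2*q^3 - 63*q^2 - 9*q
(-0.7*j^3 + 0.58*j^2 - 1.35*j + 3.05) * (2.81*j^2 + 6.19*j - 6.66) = -1.967*j^5 - 2.7032*j^4 + 4.4587*j^3 - 3.6488*j^2 + 27.8705*j - 20.313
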